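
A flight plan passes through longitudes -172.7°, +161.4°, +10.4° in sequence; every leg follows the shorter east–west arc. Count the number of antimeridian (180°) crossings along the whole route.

1

Leg 1: -172.7° → +161.4°, shortest Δλ = -25.9° (west) — crosses 180°.
Leg 2: +161.4° → +10.4°, shortest Δλ = -151.0° (west) — does not cross 180°.
Total crossings: 1.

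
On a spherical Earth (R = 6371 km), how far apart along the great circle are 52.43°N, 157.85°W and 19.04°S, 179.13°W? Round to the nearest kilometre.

Δλ = -179.13 − -157.85 = -21.28°.
Δφ = -19.04 − 52.43 = -71.47°.
a = sin²(Δφ/2) + cos φ₁ · cos φ₂ · sin²(Δλ/2) = 0.360749.
c = 2·atan2(√a, √(1−a)) = 1.28856 rad → d = 6371·c ≈ 8209.42 km.

8209 km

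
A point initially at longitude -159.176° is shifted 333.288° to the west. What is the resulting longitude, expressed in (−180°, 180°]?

-132.464°

Start at -159.176°; shift −333.288° → -492.464°.
-492.464° lies outside (−180°, 180°]; add 360° → -132.464°.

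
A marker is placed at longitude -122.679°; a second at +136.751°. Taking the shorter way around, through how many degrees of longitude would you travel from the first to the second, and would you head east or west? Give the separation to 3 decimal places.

Raw difference: 136.751 − -122.679 = 259.43°.
Normalise into (−180°, 180°]: 259.43° − 360° = -100.57°.
Negative ⇒ the second point lies to the west; separation 100.570°.

100.570° west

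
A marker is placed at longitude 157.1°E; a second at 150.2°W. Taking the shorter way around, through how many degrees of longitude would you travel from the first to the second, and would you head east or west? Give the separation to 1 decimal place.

52.7° east

Raw difference: -150.2 − 157.1 = -307.3°.
Normalise into (−180°, 180°]: -307.3° + 360° = 52.7°.
Positive ⇒ the second point lies to the east; separation 52.7°.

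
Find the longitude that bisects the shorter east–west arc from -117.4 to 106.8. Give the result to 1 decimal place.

Signed shortest Δλ from -117.4° to +106.8° is -135.8°.
Midpoint longitude = -117.4° + (-135.8°)/2 = -117.4° − 67.9° = -185.3°.
Normalise into (−180°, 180°]: +174.7°.
(The naïve average (-117.4 + +106.8)/2 = -5.3° is on the wrong side of the globe.)

+174.7°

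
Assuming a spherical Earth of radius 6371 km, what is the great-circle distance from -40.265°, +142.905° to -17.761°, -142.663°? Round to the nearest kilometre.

7440 km

Δλ = -142.663 − 142.905 = -285.568°; wrapped into (−180°, 180°]: 74.432°.
Δφ = -17.761 − -40.265 = 22.504°.
a = sin²(Δφ/2) + cos φ₁ · cos φ₂ · sin²(Δλ/2) = 0.303905.
c = 2·atan2(√a, √(1−a)) = 1.16778 rad → d = 6371·c ≈ 7439.96 km.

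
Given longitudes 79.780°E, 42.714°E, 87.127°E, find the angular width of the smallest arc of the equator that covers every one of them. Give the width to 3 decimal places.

Sort the longitudes: +42.714°, +79.780°, +87.127°.
Eastward gaps between consecutive values (wrapping around): 37.066°, 7.347°, 315.587°.
Largest gap = 315.587° ⇒ minimal covering band is its complement: 360° − 315.587° = 44.413°.
Band runs from +42.714° eastward to +87.127°.

44.413°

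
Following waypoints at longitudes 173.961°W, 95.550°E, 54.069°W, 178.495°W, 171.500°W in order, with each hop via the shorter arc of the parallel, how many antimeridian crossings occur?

1

Leg 1: -173.961° → +95.550°, shortest Δλ = -90.489° (west) — crosses 180°.
Leg 2: +95.550° → -54.069°, shortest Δλ = -149.619° (west) — does not cross 180°.
Leg 3: -54.069° → -178.495°, shortest Δλ = -124.426° (west) — does not cross 180°.
Leg 4: -178.495° → -171.500°, shortest Δλ = 6.995° (east) — does not cross 180°.
Total crossings: 1.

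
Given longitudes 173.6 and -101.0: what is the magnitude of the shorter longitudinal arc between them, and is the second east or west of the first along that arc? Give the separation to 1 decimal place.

85.4° east

Raw difference: -101.0 − 173.6 = -274.6°.
Normalise into (−180°, 180°]: -274.6° + 360° = 85.4°.
Positive ⇒ the second point lies to the east; separation 85.4°.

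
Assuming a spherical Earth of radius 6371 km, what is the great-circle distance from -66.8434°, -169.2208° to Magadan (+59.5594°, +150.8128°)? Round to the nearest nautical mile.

Δλ = 150.8128 − -169.2208 = 320.0336°; wrapped into (−180°, 180°]: -39.9664°.
Δφ = 59.5594 − -66.8434 = 126.4028°.
a = sin²(Δφ/2) + cos φ₁ · cos φ₂ · sin²(Δλ/2) = 0.819998.
c = 2·atan2(√a, √(1−a)) = 2.26529 rad → d = 6371·c ≈ 14432.15 km ≈ 7792.74 nmi.

7793 nmi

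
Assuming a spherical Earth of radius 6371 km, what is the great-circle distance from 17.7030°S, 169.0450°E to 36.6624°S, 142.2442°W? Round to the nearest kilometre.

Δλ = -142.2442 − 169.0450 = -311.2892°; wrapped into (−180°, 180°]: 48.7108°.
Δφ = -36.6624 − -17.7030 = -18.9594°.
a = sin²(Δφ/2) + cos φ₁ · cos φ₂ · sin²(Δλ/2) = 0.157090.
c = 2·atan2(√a, √(1−a)) = 0.81507 rad → d = 6371·c ≈ 5192.79 km.

5193 km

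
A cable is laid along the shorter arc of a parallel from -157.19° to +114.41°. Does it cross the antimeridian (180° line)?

Yes

Naïve |114.41 − -157.19| = 271.6° > 180°, so the shorter arc goes the other way round — across 180°.
Signed shortest Δλ = ((114.41 − -157.19 + 180) mod 360) − 180 = -88.4°.
Going west by 88.4° from -157.19° passes through 180° before reaching +114.41°.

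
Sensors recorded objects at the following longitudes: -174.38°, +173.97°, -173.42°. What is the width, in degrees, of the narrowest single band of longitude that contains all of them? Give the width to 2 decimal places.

12.61°

Sort the longitudes: -174.38°, -173.42°, +173.97°.
Eastward gaps between consecutive values (wrapping around): 0.96°, 347.39°, 11.65°.
Largest gap = 347.39° ⇒ minimal covering band is its complement: 360° − 347.39° = 12.61°.
Band runs from +173.97° eastward to -173.42°, crossing the antimeridian.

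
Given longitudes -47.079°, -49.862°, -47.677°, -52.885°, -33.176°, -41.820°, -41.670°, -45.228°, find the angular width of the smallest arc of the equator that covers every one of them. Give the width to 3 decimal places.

Sort the longitudes: -52.885°, -49.862°, -47.677°, -47.079°, -45.228°, -41.820°, -41.670°, -33.176°.
Eastward gaps between consecutive values (wrapping around): 3.023°, 2.185°, 0.598°, 1.851°, 3.408°, 0.150°, 8.494°, 340.291°.
Largest gap = 340.291° ⇒ minimal covering band is its complement: 360° − 340.291° = 19.709°.
Band runs from -52.885° eastward to -33.176°.

19.709°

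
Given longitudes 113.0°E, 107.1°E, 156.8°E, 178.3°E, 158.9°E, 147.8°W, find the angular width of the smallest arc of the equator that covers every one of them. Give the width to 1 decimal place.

105.1°

Sort the longitudes: -147.8°, +107.1°, +113.0°, +156.8°, +158.9°, +178.3°.
Eastward gaps between consecutive values (wrapping around): 254.9°, 5.9°, 43.8°, 2.1°, 19.4°, 33.9°.
Largest gap = 254.9° ⇒ minimal covering band is its complement: 360° − 254.9° = 105.1°.
Band runs from +107.1° eastward to -147.8°, crossing the antimeridian.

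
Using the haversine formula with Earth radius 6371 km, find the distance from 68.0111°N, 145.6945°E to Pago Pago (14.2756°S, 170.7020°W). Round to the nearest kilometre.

Δλ = -170.7020 − 145.6945 = -316.3965°; wrapped into (−180°, 180°]: 43.6035°.
Δφ = -14.2756 − 68.0111 = -82.2867°.
a = sin²(Δφ/2) + cos φ₁ · cos φ₂ · sin²(Δλ/2) = 0.482944.
c = 2·atan2(√a, √(1−a)) = 1.53668 rad → d = 6371·c ≈ 9790.17 km.

9790 km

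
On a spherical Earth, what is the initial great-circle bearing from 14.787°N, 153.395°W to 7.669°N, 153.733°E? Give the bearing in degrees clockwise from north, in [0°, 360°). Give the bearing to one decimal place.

268.3°

Δλ = 153.733 − -153.395 = 307.128°; wrapped into (−180°, 180°]: -52.872°.
θ = atan2( sin Δλ · cos φ₂ , cos φ₁ · sin φ₂ − sin φ₁ · cos φ₂ · cos Δλ )
  = atan2(-0.79016, -0.02365) = -91.714° → normalised to [0°, 360°): 268.286°.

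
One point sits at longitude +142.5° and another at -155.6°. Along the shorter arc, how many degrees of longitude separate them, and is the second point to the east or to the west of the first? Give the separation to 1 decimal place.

61.9° east

Raw difference: -155.6 − 142.5 = -298.1°.
Normalise into (−180°, 180°]: -298.1° + 360° = 61.9°.
Positive ⇒ the second point lies to the east; separation 61.9°.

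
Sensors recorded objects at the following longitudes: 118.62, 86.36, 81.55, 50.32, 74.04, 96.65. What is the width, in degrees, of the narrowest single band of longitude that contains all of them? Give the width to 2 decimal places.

Sort the longitudes: +50.32°, +74.04°, +81.55°, +86.36°, +96.65°, +118.62°.
Eastward gaps between consecutive values (wrapping around): 23.72°, 7.51°, 4.81°, 10.29°, 21.97°, 291.70°.
Largest gap = 291.70° ⇒ minimal covering band is its complement: 360° − 291.70° = 68.30°.
Band runs from +50.32° eastward to +118.62°.

68.30°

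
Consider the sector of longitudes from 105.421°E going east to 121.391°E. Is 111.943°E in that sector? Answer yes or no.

Band width going east from +105.421° to +121.391°: ((121.391 − 105.421) mod 360) = 15.970°.
Offset of +111.943° east of the west edge: ((111.943 − 105.421) mod 360) = 6.522°.
6.522° ≤ 15.970° ⇒ inside.

Yes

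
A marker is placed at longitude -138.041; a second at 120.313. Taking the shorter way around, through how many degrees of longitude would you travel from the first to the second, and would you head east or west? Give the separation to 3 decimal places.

Raw difference: 120.313 − -138.041 = 258.354°.
Normalise into (−180°, 180°]: 258.354° − 360° = -101.646°.
Negative ⇒ the second point lies to the west; separation 101.646°.

101.646° west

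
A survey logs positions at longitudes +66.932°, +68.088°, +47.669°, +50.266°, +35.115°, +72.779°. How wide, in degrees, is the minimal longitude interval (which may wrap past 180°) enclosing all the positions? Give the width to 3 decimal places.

Sort the longitudes: +35.115°, +47.669°, +50.266°, +66.932°, +68.088°, +72.779°.
Eastward gaps between consecutive values (wrapping around): 12.554°, 2.597°, 16.666°, 1.156°, 4.691°, 322.336°.
Largest gap = 322.336° ⇒ minimal covering band is its complement: 360° − 322.336° = 37.664°.
Band runs from +35.115° eastward to +72.779°.

37.664°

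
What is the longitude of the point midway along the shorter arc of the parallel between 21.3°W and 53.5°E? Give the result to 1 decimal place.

16.1°E

Signed shortest Δλ from -21.3° to +53.5° is +74.8°.
Midpoint longitude = -21.3° + (+74.8°)/2 = -21.3° + 37.4° = +16.1°.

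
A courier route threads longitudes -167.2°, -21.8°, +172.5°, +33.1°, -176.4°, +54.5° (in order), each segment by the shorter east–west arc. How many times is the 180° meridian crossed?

Leg 1: -167.2° → -21.8°, shortest Δλ = 145.4° (east) — does not cross 180°.
Leg 2: -21.8° → +172.5°, shortest Δλ = -165.7° (west) — crosses 180°.
Leg 3: +172.5° → +33.1°, shortest Δλ = -139.4° (west) — does not cross 180°.
Leg 4: +33.1° → -176.4°, shortest Δλ = 150.5° (east) — crosses 180°.
Leg 5: -176.4° → +54.5°, shortest Δλ = -129.1° (west) — crosses 180°.
Total crossings: 3.

3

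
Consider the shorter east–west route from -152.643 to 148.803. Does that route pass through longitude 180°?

Yes

Naïve |148.803 − -152.643| = 301.446° > 180°, so the shorter arc goes the other way round — across 180°.
Signed shortest Δλ = ((148.803 − -152.643 + 180) mod 360) − 180 = -58.554°.
Going west by 58.554° from -152.643° passes through 180° before reaching +148.803°.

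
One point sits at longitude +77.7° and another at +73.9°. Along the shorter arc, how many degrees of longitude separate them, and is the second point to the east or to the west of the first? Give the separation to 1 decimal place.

3.8° west

Raw difference: 73.9 − 77.7 = -3.8°.
Normalise into (−180°, 180°]: -3.8° stays -3.8°.
Negative ⇒ the second point lies to the west; separation 3.8°.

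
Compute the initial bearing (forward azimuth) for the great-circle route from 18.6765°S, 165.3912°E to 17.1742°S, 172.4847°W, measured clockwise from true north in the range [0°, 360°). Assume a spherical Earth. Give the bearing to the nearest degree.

89°

Δλ = -172.4847 − 165.3912 = -337.8759°; wrapped into (−180°, 180°]: 22.1241°.
θ = atan2( sin Δλ · cos φ₂ , cos φ₁ · sin φ₂ − sin φ₁ · cos φ₂ · cos Δλ )
  = atan2(0.35982, 0.00369) = 89.412° → normalised to [0°, 360°): 89.412°.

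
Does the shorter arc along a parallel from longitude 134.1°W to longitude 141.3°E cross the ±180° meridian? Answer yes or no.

Yes

Naïve |141.3 − -134.1| = 275.4° > 180°, so the shorter arc goes the other way round — across 180°.
Signed shortest Δλ = ((141.3 − -134.1 + 180) mod 360) − 180 = -84.6°.
Going west by 84.6° from -134.1° passes through 180° before reaching +141.3°.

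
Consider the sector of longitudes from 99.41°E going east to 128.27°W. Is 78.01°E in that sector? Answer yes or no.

No

Band width going east from +99.41° to -128.27°: ((-128.27 − 99.41) mod 360) = 132.32°.
Offset of +78.01° east of the west edge: ((78.01 − 99.41) mod 360) = 338.60°.
338.60° > 132.32° ⇒ outside.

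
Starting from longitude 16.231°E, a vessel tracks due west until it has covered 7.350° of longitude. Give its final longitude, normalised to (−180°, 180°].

Start at +16.231°; shift −7.350° → +8.881°.
+8.881° already lies in (−180°, 180°].

8.881°E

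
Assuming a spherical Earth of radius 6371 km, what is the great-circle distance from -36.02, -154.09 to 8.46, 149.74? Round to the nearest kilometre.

Δλ = 149.74 − -154.09 = 303.83°; wrapped into (−180°, 180°]: -56.17°.
Δφ = 8.46 − -36.02 = 44.48°.
a = sin²(Δφ/2) + cos φ₁ · cos φ₂ · sin²(Δλ/2) = 0.320563.
c = 2·atan2(√a, √(1−a)) = 1.20373 rad → d = 6371·c ≈ 7668.99 km.

7669 km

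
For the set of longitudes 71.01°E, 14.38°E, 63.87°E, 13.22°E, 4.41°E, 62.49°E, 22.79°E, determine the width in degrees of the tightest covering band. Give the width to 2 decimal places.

66.60°

Sort the longitudes: +4.41°, +13.22°, +14.38°, +22.79°, +62.49°, +63.87°, +71.01°.
Eastward gaps between consecutive values (wrapping around): 8.81°, 1.16°, 8.41°, 39.70°, 1.38°, 7.14°, 293.40°.
Largest gap = 293.40° ⇒ minimal covering band is its complement: 360° − 293.40° = 66.60°.
Band runs from +4.41° eastward to +71.01°.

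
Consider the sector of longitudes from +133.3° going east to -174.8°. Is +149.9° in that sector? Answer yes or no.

Yes

Band width going east from +133.3° to -174.8°: ((-174.8 − 133.3) mod 360) = 51.9°.
Offset of +149.9° east of the west edge: ((149.9 − 133.3) mod 360) = 16.6°.
16.6° ≤ 51.9° ⇒ inside.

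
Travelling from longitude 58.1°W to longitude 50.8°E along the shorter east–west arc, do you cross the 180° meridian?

No

Signed shortest Δλ = ((50.8 − -58.1 + 180) mod 360) − 180 = 108.9°.
Going east by 108.9° from -58.1° reaches +50.8° without touching 180°.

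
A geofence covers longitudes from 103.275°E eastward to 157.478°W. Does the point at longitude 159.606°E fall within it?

Yes

Band width going east from +103.275° to -157.478°: ((-157.478 − 103.275) mod 360) = 99.247°.
Offset of +159.606° east of the west edge: ((159.606 − 103.275) mod 360) = 56.331°.
56.331° ≤ 99.247° ⇒ inside.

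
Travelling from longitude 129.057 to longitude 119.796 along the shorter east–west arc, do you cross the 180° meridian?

Signed shortest Δλ = ((119.796 − 129.057 + 180) mod 360) − 180 = -9.261°.
Going west by 9.261° from +129.057° reaches +119.796° without touching 180°.

No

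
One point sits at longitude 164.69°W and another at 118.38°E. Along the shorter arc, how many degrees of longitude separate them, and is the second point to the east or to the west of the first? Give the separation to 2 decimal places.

Raw difference: 118.38 − -164.69 = 283.07°.
Normalise into (−180°, 180°]: 283.07° − 360° = -76.93°.
Negative ⇒ the second point lies to the west; separation 76.93°.

76.93° west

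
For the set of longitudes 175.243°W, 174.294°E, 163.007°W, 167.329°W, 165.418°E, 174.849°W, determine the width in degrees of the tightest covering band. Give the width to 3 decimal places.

Sort the longitudes: -175.243°, -174.849°, -167.329°, -163.007°, +165.418°, +174.294°.
Eastward gaps between consecutive values (wrapping around): 0.394°, 7.520°, 4.322°, 328.425°, 8.876°, 10.463°.
Largest gap = 328.425° ⇒ minimal covering band is its complement: 360° − 328.425° = 31.575°.
Band runs from +165.418° eastward to -163.007°, crossing the antimeridian.

31.575°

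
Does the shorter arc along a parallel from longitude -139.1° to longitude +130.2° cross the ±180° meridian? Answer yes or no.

Yes

Naïve |130.2 − -139.1| = 269.3° > 180°, so the shorter arc goes the other way round — across 180°.
Signed shortest Δλ = ((130.2 − -139.1 + 180) mod 360) − 180 = -90.7°.
Going west by 90.7° from -139.1° passes through 180° before reaching +130.2°.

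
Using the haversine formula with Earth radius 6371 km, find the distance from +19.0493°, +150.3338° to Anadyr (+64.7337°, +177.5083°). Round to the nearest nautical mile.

2951 nmi

Δλ = 177.5083 − 150.3338 = 27.1745°.
Δφ = 64.7337 − 19.0493 = 45.6844°.
a = sin²(Δφ/2) + cos φ₁ · cos φ₂ · sin²(Δλ/2) = 0.172962.
c = 2·atan2(√a, √(1−a)) = 0.85783 rad → d = 6371·c ≈ 5465.26 km ≈ 2951.01 nmi.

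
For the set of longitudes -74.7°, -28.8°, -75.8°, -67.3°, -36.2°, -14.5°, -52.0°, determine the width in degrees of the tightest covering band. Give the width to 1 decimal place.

61.3°

Sort the longitudes: -75.8°, -74.7°, -67.3°, -52.0°, -36.2°, -28.8°, -14.5°.
Eastward gaps between consecutive values (wrapping around): 1.1°, 7.4°, 15.3°, 15.8°, 7.4°, 14.3°, 298.7°.
Largest gap = 298.7° ⇒ minimal covering band is its complement: 360° − 298.7° = 61.3°.
Band runs from -75.8° eastward to -14.5°.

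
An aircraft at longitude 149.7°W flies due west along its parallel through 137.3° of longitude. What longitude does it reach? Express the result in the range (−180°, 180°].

Start at -149.7°; shift −137.3° → -287.0°.
-287.0° lies outside (−180°, 180°]; add 360° → +73.0°.

73.0°E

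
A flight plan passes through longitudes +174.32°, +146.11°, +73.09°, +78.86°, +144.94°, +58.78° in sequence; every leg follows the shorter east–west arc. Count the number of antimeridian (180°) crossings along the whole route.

0

Leg 1: +174.32° → +146.11°, shortest Δλ = -28.21° (west) — does not cross 180°.
Leg 2: +146.11° → +73.09°, shortest Δλ = -73.02° (west) — does not cross 180°.
Leg 3: +73.09° → +78.86°, shortest Δλ = 5.77° (east) — does not cross 180°.
Leg 4: +78.86° → +144.94°, shortest Δλ = 66.08° (east) — does not cross 180°.
Leg 5: +144.94° → +58.78°, shortest Δλ = -86.16° (west) — does not cross 180°.
Total crossings: 0.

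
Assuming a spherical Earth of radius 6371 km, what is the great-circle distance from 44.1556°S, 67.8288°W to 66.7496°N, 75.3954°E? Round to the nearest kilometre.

Δλ = 75.3954 − -67.8288 = 143.2242°.
Δφ = 66.7496 − -44.1556 = 110.9052°.
a = sin²(Δφ/2) + cos φ₁ · cos φ₂ · sin²(Δλ/2) = 0.933443.
c = 2·atan2(√a, √(1−a)) = 2.61972 rad → d = 6371·c ≈ 16690.23 km.

16690 km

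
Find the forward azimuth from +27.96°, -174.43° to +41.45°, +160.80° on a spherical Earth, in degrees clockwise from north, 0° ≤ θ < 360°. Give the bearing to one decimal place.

310.2°

Δλ = 160.80 − -174.43 = 335.23°; wrapped into (−180°, 180°]: -24.77°.
θ = atan2( sin Δλ · cos φ₂ , cos φ₁ · sin φ₂ − sin φ₁ · cos φ₂ · cos Δλ )
  = atan2(-0.31404, 0.26561) = -49.776° → normalised to [0°, 360°): 310.224°.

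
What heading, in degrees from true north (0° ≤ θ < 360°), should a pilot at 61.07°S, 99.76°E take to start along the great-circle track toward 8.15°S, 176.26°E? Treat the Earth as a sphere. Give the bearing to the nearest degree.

82°

Δλ = 176.26 − 99.76 = 76.50°.
θ = atan2( sin Δλ · cos φ₂ , cos φ₁ · sin φ₂ − sin φ₁ · cos φ₂ · cos Δλ )
  = atan2(0.96255, 0.13367) = 82.094° → normalised to [0°, 360°): 82.094°.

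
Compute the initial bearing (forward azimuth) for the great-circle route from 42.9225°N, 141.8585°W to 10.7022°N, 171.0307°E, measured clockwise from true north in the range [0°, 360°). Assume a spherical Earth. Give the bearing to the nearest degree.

246°

Δλ = 171.0307 − -141.8585 = 312.8892°; wrapped into (−180°, 180°]: -47.1108°.
θ = atan2( sin Δλ · cos φ₂ , cos φ₁ · sin φ₂ − sin φ₁ · cos φ₂ · cos Δλ )
  = atan2(-0.71993, -0.31943) = -113.927° → normalised to [0°, 360°): 246.073°.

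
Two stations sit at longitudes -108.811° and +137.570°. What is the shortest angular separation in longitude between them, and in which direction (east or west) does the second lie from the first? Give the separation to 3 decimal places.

113.619° west

Raw difference: 137.570 − -108.811 = 246.381°.
Normalise into (−180°, 180°]: 246.381° − 360° = -113.619°.
Negative ⇒ the second point lies to the west; separation 113.619°.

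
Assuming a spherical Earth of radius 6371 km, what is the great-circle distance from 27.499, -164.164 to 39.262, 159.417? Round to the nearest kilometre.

3596 km

Δλ = 159.417 − -164.164 = 323.581°; wrapped into (−180°, 180°]: -36.419°.
Δφ = 39.262 − 27.499 = 11.763°.
a = sin²(Δφ/2) + cos φ₁ · cos φ₂ · sin²(Δλ/2) = 0.077566.
c = 2·atan2(√a, √(1−a)) = 0.56448 rad → d = 6371·c ≈ 3596.28 km.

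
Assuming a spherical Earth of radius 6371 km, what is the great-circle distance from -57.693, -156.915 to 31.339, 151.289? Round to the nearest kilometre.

Δλ = 151.289 − -156.915 = 308.204°; wrapped into (−180°, 180°]: -51.796°.
Δφ = 31.339 − -57.693 = 89.032°.
a = sin²(Δφ/2) + cos φ₁ · cos φ₂ · sin²(Δλ/2) = 0.578635.
c = 2·atan2(√a, √(1−a)) = 1.72872 rad → d = 6371·c ≈ 11013.69 km.

11014 km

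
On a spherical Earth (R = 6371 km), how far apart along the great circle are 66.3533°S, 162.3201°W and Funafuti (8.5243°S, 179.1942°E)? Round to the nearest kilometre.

6583 km

Δλ = 179.1942 − -162.3201 = 341.5143°; wrapped into (−180°, 180°]: -18.4857°.
Δφ = -8.5243 − -66.3533 = 57.8290°.
a = sin²(Δφ/2) + cos φ₁ · cos φ₂ · sin²(Δλ/2) = 0.244009.
c = 2·atan2(√a, √(1−a)) = 1.03331 rad → d = 6371·c ≈ 6583.20 km.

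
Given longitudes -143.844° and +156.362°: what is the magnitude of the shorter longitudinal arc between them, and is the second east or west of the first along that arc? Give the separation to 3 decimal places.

59.794° west

Raw difference: 156.362 − -143.844 = 300.206°.
Normalise into (−180°, 180°]: 300.206° − 360° = -59.794°.
Negative ⇒ the second point lies to the west; separation 59.794°.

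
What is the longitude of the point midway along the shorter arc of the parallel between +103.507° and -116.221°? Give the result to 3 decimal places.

Signed shortest Δλ from +103.507° to -116.221° is +140.272°.
Midpoint longitude = +103.507° + (+140.272°)/2 = +103.507° + 70.136° = +173.643°.
(The naïve average (+103.507 + -116.221)/2 = -6.357° is on the wrong side of the globe.)

+173.643°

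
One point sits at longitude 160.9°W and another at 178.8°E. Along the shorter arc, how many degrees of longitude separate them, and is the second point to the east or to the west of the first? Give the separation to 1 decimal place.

Raw difference: 178.8 − -160.9 = 339.7°.
Normalise into (−180°, 180°]: 339.7° − 360° = -20.3°.
Negative ⇒ the second point lies to the west; separation 20.3°.

20.3° west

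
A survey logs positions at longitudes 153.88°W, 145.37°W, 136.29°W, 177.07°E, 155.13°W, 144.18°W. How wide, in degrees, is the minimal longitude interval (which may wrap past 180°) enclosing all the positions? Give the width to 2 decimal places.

Sort the longitudes: -155.13°, -153.88°, -145.37°, -144.18°, -136.29°, +177.07°.
Eastward gaps between consecutive values (wrapping around): 1.25°, 8.51°, 1.19°, 7.89°, 313.36°, 27.80°.
Largest gap = 313.36° ⇒ minimal covering band is its complement: 360° − 313.36° = 46.64°.
Band runs from +177.07° eastward to -136.29°, crossing the antimeridian.

46.64°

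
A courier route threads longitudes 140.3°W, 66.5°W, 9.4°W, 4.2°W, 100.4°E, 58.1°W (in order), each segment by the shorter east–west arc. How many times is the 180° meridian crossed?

0

Leg 1: -140.3° → -66.5°, shortest Δλ = 73.8° (east) — does not cross 180°.
Leg 2: -66.5° → -9.4°, shortest Δλ = 57.1° (east) — does not cross 180°.
Leg 3: -9.4° → -4.2°, shortest Δλ = 5.2° (east) — does not cross 180°.
Leg 4: -4.2° → +100.4°, shortest Δλ = 104.6° (east) — does not cross 180°.
Leg 5: +100.4° → -58.1°, shortest Δλ = -158.5° (west) — does not cross 180°.
Total crossings: 0.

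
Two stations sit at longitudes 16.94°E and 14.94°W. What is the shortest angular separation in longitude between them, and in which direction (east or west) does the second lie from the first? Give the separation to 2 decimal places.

31.88° west

Raw difference: -14.94 − 16.94 = -31.88°.
Normalise into (−180°, 180°]: -31.88° stays -31.88°.
Negative ⇒ the second point lies to the west; separation 31.88°.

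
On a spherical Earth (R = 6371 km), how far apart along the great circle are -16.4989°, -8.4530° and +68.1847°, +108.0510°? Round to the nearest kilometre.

12788 km

Δλ = 108.0510 − -8.4530 = 116.5040°.
Δφ = 68.1847 − -16.4989 = 84.6836°.
a = sin²(Δφ/2) + cos φ₁ · cos φ₂ · sin²(Δλ/2) = 0.711334.
c = 2·atan2(√a, √(1−a)) = 2.00718 rad → d = 6371·c ≈ 12787.77 km.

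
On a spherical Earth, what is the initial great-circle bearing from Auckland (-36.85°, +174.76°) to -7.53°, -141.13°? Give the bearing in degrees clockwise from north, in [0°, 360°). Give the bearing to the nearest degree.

65°

Δλ = -141.13 − 174.76 = -315.89°; wrapped into (−180°, 180°]: 44.11°.
θ = atan2( sin Δλ · cos φ₂ , cos φ₁ · sin φ₂ − sin φ₁ · cos φ₂ · cos Δλ )
  = atan2(0.69004, 0.32203) = 64.982° → normalised to [0°, 360°): 64.982°.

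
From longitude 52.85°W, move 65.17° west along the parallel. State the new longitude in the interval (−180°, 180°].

Start at -52.85°; shift −65.17° → -118.02°.
-118.02° already lies in (−180°, 180°].

118.02°W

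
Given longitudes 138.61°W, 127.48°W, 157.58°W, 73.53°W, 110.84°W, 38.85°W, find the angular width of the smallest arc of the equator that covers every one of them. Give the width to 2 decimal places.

118.73°

Sort the longitudes: -157.58°, -138.61°, -127.48°, -110.84°, -73.53°, -38.85°.
Eastward gaps between consecutive values (wrapping around): 18.97°, 11.13°, 16.64°, 37.31°, 34.68°, 241.27°.
Largest gap = 241.27° ⇒ minimal covering band is its complement: 360° − 241.27° = 118.73°.
Band runs from -157.58° eastward to -38.85°.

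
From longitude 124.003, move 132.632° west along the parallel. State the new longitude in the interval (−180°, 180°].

-8.629°

Start at +124.003°; shift −132.632° → -8.629°.
-8.629° already lies in (−180°, 180°].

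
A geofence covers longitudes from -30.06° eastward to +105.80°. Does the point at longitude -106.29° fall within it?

No

Band width going east from -30.06° to +105.80°: ((105.80 − -30.06) mod 360) = 135.86°.
Offset of -106.29° east of the west edge: ((-106.29 − -30.06) mod 360) = 283.77°.
283.77° > 135.86° ⇒ outside.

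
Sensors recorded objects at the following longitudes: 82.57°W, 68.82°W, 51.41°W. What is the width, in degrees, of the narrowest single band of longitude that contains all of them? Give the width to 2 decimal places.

Sort the longitudes: -82.57°, -68.82°, -51.41°.
Eastward gaps between consecutive values (wrapping around): 13.75°, 17.41°, 328.84°.
Largest gap = 328.84° ⇒ minimal covering band is its complement: 360° − 328.84° = 31.16°.
Band runs from -82.57° eastward to -51.41°.

31.16°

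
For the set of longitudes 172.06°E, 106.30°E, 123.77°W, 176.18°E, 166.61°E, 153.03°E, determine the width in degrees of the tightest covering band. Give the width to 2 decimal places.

129.93°

Sort the longitudes: -123.77°, +106.30°, +153.03°, +166.61°, +172.06°, +176.18°.
Eastward gaps between consecutive values (wrapping around): 230.07°, 46.73°, 13.58°, 5.45°, 4.12°, 60.05°.
Largest gap = 230.07° ⇒ minimal covering band is its complement: 360° − 230.07° = 129.93°.
Band runs from +106.30° eastward to -123.77°, crossing the antimeridian.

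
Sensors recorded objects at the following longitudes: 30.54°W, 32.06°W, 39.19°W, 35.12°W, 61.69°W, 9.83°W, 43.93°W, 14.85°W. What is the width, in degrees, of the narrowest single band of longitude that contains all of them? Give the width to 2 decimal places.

51.86°

Sort the longitudes: -61.69°, -43.93°, -39.19°, -35.12°, -32.06°, -30.54°, -14.85°, -9.83°.
Eastward gaps between consecutive values (wrapping around): 17.76°, 4.74°, 4.07°, 3.06°, 1.52°, 15.69°, 5.02°, 308.14°.
Largest gap = 308.14° ⇒ minimal covering band is its complement: 360° − 308.14° = 51.86°.
Band runs from -61.69° eastward to -9.83°.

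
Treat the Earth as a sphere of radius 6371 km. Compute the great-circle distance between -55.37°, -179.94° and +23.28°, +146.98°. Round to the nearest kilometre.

Δλ = 146.98 − -179.94 = 326.92°; wrapped into (−180°, 180°]: -33.08°.
Δφ = 23.28 − -55.37 = 78.65°.
a = sin²(Δφ/2) + cos φ₁ · cos φ₂ · sin²(Δλ/2) = 0.443905.
c = 2·atan2(√a, √(1−a)) = 1.45837 rad → d = 6371·c ≈ 9291.28 km.

9291 km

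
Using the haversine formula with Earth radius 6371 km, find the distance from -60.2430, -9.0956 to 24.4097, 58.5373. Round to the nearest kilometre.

11205 km

Δλ = 58.5373 − -9.0956 = 67.6329°.
Δφ = 24.4097 − -60.2430 = 84.6527°.
a = sin²(Δφ/2) + cos φ₁ · cos φ₂ · sin²(Δλ/2) = 0.593389.
c = 2·atan2(√a, √(1−a)) = 1.75868 rad → d = 6371·c ≈ 11204.53 km.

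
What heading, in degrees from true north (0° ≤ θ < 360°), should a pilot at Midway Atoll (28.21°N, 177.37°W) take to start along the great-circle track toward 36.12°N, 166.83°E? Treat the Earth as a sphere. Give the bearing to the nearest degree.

Δλ = 166.83 − -177.37 = 344.20°; wrapped into (−180°, 180°]: -15.80°.
θ = atan2( sin Δλ · cos φ₂ , cos φ₁ · sin φ₂ − sin φ₁ · cos φ₂ · cos Δλ )
  = atan2(-0.21994, 0.15204) = -55.344° → normalised to [0°, 360°): 304.656°.

305°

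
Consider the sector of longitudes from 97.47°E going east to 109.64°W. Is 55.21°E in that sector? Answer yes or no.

No

Band width going east from +97.47° to -109.64°: ((-109.64 − 97.47) mod 360) = 152.89°.
Offset of +55.21° east of the west edge: ((55.21 − 97.47) mod 360) = 317.74°.
317.74° > 152.89° ⇒ outside.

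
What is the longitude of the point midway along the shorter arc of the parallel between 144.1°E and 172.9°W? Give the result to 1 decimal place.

Signed shortest Δλ from +144.1° to -172.9° is +43.0°.
Midpoint longitude = +144.1° + (+43.0°)/2 = +144.1° + 21.5° = +165.6°.
(The naïve average (+144.1 + -172.9)/2 = -14.4° is on the wrong side of the globe.)

165.6°E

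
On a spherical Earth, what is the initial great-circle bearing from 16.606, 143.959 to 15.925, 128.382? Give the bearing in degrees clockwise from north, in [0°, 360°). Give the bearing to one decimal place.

269.6°

Δλ = 128.382 − 143.959 = -15.577°.
θ = atan2( sin Δλ · cos φ₂ , cos φ₁ · sin φ₂ − sin φ₁ · cos φ₂ · cos Δλ )
  = atan2(-0.25823, -0.00179) = -90.397° → normalised to [0°, 360°): 269.603°.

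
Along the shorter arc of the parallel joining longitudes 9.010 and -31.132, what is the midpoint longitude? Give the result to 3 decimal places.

Signed shortest Δλ from +9.010° to -31.132° is -40.142°.
Midpoint longitude = +9.010° + (-40.142°)/2 = +9.010° − 20.071° = -11.061°.

-11.061°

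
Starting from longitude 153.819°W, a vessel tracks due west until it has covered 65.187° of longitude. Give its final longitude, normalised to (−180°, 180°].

Start at -153.819°; shift −65.187° → -219.006°.
-219.006° lies outside (−180°, 180°]; add 360° → +140.994°.

140.994°E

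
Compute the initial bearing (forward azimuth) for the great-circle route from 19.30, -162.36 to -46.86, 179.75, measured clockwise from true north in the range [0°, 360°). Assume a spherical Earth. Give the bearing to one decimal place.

193.1°

Δλ = 179.75 − -162.36 = 342.11°; wrapped into (−180°, 180°]: -17.89°.
θ = atan2( sin Δλ · cos φ₂ , cos φ₁ · sin φ₂ − sin φ₁ · cos φ₂ · cos Δλ )
  = atan2(-0.21005, -0.90375) = -166.915° → normalised to [0°, 360°): 193.085°.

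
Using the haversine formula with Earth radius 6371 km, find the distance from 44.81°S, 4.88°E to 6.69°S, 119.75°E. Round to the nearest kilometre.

Δλ = 119.75 − 4.88 = 114.87°.
Δφ = -6.69 − -44.81 = 38.12°.
a = sin²(Δφ/2) + cos φ₁ · cos φ₂ · sin²(Δλ/2) = 0.607116.
c = 2·atan2(√a, √(1−a)) = 1.78670 rad → d = 6371·c ≈ 11383.08 km.

11383 km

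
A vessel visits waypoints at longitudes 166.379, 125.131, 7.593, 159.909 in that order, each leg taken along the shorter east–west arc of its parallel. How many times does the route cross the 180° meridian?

0

Leg 1: +166.379° → +125.131°, shortest Δλ = -41.248° (west) — does not cross 180°.
Leg 2: +125.131° → +7.593°, shortest Δλ = -117.538° (west) — does not cross 180°.
Leg 3: +7.593° → +159.909°, shortest Δλ = 152.316° (east) — does not cross 180°.
Total crossings: 0.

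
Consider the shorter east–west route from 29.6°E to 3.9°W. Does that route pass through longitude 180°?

Signed shortest Δλ = ((-3.9 − 29.6 + 180) mod 360) − 180 = -33.5°.
Going west by 33.5° from +29.6° reaches -3.9° without touching 180°.

No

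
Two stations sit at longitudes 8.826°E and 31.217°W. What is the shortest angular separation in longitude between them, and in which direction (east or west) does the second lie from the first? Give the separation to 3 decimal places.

Raw difference: -31.217 − 8.826 = -40.043°.
Normalise into (−180°, 180°]: -40.043° stays -40.043°.
Negative ⇒ the second point lies to the west; separation 40.043°.

40.043° west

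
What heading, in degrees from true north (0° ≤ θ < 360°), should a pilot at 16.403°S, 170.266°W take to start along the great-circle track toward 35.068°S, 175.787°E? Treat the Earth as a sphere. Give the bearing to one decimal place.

Δλ = 175.787 − -170.266 = 346.053°; wrapped into (−180°, 180°]: -13.947°.
θ = atan2( sin Δλ · cos φ₂ , cos φ₁ · sin φ₂ − sin φ₁ · cos φ₂ · cos Δλ )
  = atan2(-0.19727, -0.32685) = -148.887° → normalised to [0°, 360°): 211.113°.

211.1°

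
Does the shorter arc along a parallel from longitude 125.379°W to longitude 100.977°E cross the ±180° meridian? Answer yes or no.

Yes

Naïve |100.977 − -125.379| = 226.356° > 180°, so the shorter arc goes the other way round — across 180°.
Signed shortest Δλ = ((100.977 − -125.379 + 180) mod 360) − 180 = -133.644°.
Going west by 133.644° from -125.379° passes through 180° before reaching +100.977°.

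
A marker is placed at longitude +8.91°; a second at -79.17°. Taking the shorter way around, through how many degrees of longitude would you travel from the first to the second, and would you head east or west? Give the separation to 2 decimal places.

88.08° west

Raw difference: -79.17 − 8.91 = -88.08°.
Normalise into (−180°, 180°]: -88.08° stays -88.08°.
Negative ⇒ the second point lies to the west; separation 88.08°.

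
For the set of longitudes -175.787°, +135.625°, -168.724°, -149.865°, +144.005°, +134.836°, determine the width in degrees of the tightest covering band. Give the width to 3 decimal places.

75.299°

Sort the longitudes: -175.787°, -168.724°, -149.865°, +134.836°, +135.625°, +144.005°.
Eastward gaps between consecutive values (wrapping around): 7.063°, 18.859°, 284.701°, 0.789°, 8.380°, 40.208°.
Largest gap = 284.701° ⇒ minimal covering band is its complement: 360° − 284.701° = 75.299°.
Band runs from +134.836° eastward to -149.865°, crossing the antimeridian.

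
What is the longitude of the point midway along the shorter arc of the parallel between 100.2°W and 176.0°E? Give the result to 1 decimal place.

Signed shortest Δλ from -100.2° to +176.0° is -83.8°.
Midpoint longitude = -100.2° + (-83.8°)/2 = -100.2° − 41.9° = -142.1°.
(The naïve average (-100.2 + +176.0)/2 = 37.9° is on the wrong side of the globe.)

142.1°W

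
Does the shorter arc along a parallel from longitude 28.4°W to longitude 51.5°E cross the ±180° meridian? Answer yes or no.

Signed shortest Δλ = ((51.5 − -28.4 + 180) mod 360) − 180 = 79.9°.
Going east by 79.9° from -28.4° reaches +51.5° without touching 180°.

No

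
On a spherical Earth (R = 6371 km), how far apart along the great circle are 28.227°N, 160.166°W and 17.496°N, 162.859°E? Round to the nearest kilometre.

3954 km

Δλ = 162.859 − -160.166 = 323.025°; wrapped into (−180°, 180°]: -36.975°.
Δφ = 17.496 − 28.227 = -10.731°.
a = sin²(Δφ/2) + cos φ₁ · cos φ₂ · sin²(Δλ/2) = 0.093239.
c = 2·atan2(√a, √(1−a)) = 0.62061 rad → d = 6371·c ≈ 3953.92 km.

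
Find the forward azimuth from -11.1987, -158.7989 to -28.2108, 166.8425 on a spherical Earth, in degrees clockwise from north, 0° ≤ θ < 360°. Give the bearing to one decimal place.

237.0°

Δλ = 166.8425 − -158.7989 = 325.6414°; wrapped into (−180°, 180°]: -34.3586°.
θ = atan2( sin Δλ · cos φ₂ , cos φ₁ · sin φ₂ − sin φ₁ · cos φ₂ · cos Δλ )
  = atan2(-0.49733, -0.32243) = -122.957° → normalised to [0°, 360°): 237.043°.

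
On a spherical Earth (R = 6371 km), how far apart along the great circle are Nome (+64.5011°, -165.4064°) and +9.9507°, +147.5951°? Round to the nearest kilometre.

7068 km

Δλ = 147.5951 − -165.4064 = 313.0015°; wrapped into (−180°, 180°]: -46.9985°.
Δφ = 9.9507 − 64.5011 = -54.5504°.
a = sin²(Δφ/2) + cos φ₁ · cos φ₂ · sin²(Δλ/2) = 0.277422.
c = 2·atan2(√a, √(1−a)) = 1.10945 rad → d = 6371·c ≈ 7068.29 km.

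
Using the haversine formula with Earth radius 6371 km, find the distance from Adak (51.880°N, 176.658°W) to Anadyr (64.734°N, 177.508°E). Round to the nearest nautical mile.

793 nmi

Δλ = 177.508 − -176.658 = 354.166°; wrapped into (−180°, 180°]: -5.834°.
Δφ = 64.734 − 51.880 = 12.854°.
a = sin²(Δφ/2) + cos φ₁ · cos φ₂ · sin²(Δλ/2) = 0.013212.
c = 2·atan2(√a, √(1−a)) = 0.23040 rad → d = 6371·c ≈ 1467.87 km ≈ 792.59 nmi.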